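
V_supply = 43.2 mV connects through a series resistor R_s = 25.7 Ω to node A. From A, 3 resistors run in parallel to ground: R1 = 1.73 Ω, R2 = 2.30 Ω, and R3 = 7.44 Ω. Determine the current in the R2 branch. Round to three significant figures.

I ≈ 0.616 mA

Parallel bank: R_p = 1/(1/1.73 + 1/2.30 + 1/7.44) = 0.8717 Ω.
V_A = 43.2 × 0.8717/26.57 = 1.417 mV.
Branch current I = V_A/R2 = 1.417/2.30 = 0.6162 mA.
(Check via current divider: I_total = 1.626 mA; share G_k/ΣG = 0.3790 → same result.)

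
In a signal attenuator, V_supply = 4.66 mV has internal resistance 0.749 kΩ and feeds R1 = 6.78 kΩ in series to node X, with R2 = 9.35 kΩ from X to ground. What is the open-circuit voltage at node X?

R1' = 0.749 + 6.78 = 7.529 kΩ (source resistance + R1).
With X open, the divider is unloaded: V_th = 4.66 × 9.35/16.88 = 2.581 mV.

V_th ≈ 2.58 mV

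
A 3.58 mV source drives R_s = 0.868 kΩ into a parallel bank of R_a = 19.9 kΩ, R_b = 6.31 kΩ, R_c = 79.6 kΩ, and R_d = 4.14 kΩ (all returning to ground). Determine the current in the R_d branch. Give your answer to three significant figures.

I ≈ 0.617 µA

Combine the parallel branches: R_p = (1/19.9 + 1/6.31 + 1/79.6 + 1/4.14)⁻¹ = 2.161 kΩ.
V_A = 3.58 × 2.161/3.029 = 2.554 mV.
Branch current I = V_A/R_d = 2.554/4.14 = 0.6169 µA.
(Check via current divider: I_total = 1.182 µA; share G_k/ΣG = 0.5219 → same result.)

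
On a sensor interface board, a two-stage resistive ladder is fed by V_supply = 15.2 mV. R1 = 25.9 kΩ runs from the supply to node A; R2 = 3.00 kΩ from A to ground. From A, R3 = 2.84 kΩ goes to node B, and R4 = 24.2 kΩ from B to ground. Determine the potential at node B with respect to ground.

V_B ≈ 1.28 mV

The second stage (R3 + R4 = 27.04 kΩ) loads node A in parallel with R2.
Effective lower resistance at A: R2 ‖ 27.04 = 2.700 kΩ.
So V_A = 15.2 × 0.09442 = 1.435 mV.
V_B = V_A × 0.8950 = 1.284 mV.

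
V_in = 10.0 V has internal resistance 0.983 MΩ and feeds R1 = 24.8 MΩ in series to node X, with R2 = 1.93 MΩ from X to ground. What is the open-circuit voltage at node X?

R1' = 0.983 + 24.8 = 25.78 MΩ (source resistance + R1).
With X open, the divider is unloaded: V_th = 10.0 × 1.93/27.71 = 0.6964 V.

V_th ≈ 0.696 V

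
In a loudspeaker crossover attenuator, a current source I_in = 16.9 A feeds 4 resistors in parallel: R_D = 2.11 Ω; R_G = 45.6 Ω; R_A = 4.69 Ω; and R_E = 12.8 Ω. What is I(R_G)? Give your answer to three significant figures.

I ≈ 0.471 A

Total conductance ΣG = 1/2.11 + 1/45.6 + 1/4.69 + 1/12.8 = 0.7872 (units of 1/Ω).
By the current-divider rule, I = I_in · G_k/ΣG = 16.9 × 0.02786 = 0.4708 A.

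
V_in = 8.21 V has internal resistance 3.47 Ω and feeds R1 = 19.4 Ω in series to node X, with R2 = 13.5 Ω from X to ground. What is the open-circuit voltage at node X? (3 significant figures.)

R1' = 3.47 + 19.4 = 22.87 Ω (source resistance + R1).
Open-circuit (no load on X): V_th = V_in · R2/(R1' + R2) = 8.21 × 13.5/(22.87 + 13.5) = 3.047 V.

V_th ≈ 3.05 V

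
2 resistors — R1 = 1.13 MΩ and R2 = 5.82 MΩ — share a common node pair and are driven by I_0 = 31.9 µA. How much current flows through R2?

For two parallel branches, I_k = I_0 · (other R)/(sum of R).
So I = 31.9 × 1.13/6.950 = 5.187 µA.

I ≈ 5.19 µA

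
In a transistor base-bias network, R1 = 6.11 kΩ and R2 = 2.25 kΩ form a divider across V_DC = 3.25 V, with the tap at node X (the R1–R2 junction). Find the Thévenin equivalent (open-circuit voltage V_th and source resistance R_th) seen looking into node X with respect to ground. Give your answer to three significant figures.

V_th is the unloaded tap voltage: V_DC · R2/(R1+R2) = 3.25 × 0.2691 = 0.8747 V.
Zeroing V_DC shorts the top of R1 to ground, so R_th = R1 ‖ R2 = 1.644 kΩ.

V_th ≈ 0.875 V, R_th ≈ 1.64 kΩ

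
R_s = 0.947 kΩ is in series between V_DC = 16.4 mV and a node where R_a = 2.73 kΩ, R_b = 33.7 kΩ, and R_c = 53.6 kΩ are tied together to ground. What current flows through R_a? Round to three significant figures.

Combine the parallel branches: R_p = (1/2.73 + 1/33.7 + 1/53.6)⁻¹ = 2.412 kΩ.
Node voltage V_A = V_DC · R_p/(R_s + R_p) = 16.4 × 0.7181 = 11.78 mV.
I(R_a) = V_A / R_a = 11.78/2.73 = 4.314 µA.

I ≈ 4.31 µA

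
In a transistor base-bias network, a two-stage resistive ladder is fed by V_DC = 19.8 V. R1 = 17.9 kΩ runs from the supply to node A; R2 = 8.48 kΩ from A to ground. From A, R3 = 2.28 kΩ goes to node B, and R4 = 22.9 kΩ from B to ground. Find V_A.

Node A sees R2 in parallel with the series input of stage 2, R3 + R4 = 25.18 kΩ.
R2 ‖ (R3+R4) = 6.344 kΩ.
So V_A = 19.8 × 0.2617 = 5.181 V.

V_A ≈ 5.18 V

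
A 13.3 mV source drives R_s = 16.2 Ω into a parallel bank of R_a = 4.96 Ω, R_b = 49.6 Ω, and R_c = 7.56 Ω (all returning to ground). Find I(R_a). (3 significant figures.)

I ≈ 0.398 mA

Parallel bank: R_p = 1/(1/4.96 + 1/49.6 + 1/7.56) = 2.824 Ω.
V_A by voltage divider: V_A = 13.3 × 2.824/(16.2 + 2.824) = 1.975 mV.
Branch current I = V_A/R_a = 1.975/4.96 = 0.3981 mA.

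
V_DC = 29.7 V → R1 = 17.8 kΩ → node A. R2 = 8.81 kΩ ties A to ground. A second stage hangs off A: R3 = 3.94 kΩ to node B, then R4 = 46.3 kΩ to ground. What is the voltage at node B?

V_B ≈ 8.11 V

The second stage (R3 + R4 = 50.24 kΩ) loads node A in parallel with R2.
Effective lower resistance at A: R2 ‖ 50.24 = 7.496 kΩ.
V_A = 29.7 × 7.496/(17.8 + 7.496) = 8.801 V.
Then the unloaded second divider: V_B = V_A × R4/(R3+R4) = 8.801 × 0.9216 = 8.111 V.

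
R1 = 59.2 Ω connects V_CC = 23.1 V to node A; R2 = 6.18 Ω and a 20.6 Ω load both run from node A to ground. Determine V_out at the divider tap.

The load sits in parallel with R2, giving an effective lower resistance R2' = R2·R_L/(R2+R_L) = 4.754 Ω.
Then V_out = V_CC · R2'/(R1 + R2') = 23.1 × 4.754/63.95 = 1.717 V.

V_out ≈ 1.72 V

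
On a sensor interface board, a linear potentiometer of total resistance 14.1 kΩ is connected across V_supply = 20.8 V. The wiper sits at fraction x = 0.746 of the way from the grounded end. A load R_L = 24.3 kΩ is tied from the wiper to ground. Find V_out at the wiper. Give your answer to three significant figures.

The pot divides into 3.581 kΩ above the wiper and 10.52 kΩ below.
R_L loads the lower segment: effective lower R = 7.341 kΩ.
Loaded-divider output: V_out = 20.8 × 0.6721 = 13.98 V.

V_out ≈ 14.0 V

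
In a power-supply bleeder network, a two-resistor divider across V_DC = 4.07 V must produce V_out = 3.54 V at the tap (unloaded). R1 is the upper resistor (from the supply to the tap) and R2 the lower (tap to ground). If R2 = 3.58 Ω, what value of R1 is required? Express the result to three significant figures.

R1 ≈ 0.536 Ω

Required fraction k = V_out/V_DC = 0.8698.
So R1 = R2 · (V_DC/V_out − 1) = 3.58 × (4.07/3.54 − 1) = 3.58 × 0.1497 = 0.5360 Ω.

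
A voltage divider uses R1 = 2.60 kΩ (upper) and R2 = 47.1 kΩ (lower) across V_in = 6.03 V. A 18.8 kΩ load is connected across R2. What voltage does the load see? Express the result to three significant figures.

R2 ‖ R_L = (47.1 × 18.8)/(47.1 + 18.8) = 13.44 kΩ.
Now apply the divider: V_out = 6.03 × 0.8379 = 5.052 V.

V_out ≈ 5.05 V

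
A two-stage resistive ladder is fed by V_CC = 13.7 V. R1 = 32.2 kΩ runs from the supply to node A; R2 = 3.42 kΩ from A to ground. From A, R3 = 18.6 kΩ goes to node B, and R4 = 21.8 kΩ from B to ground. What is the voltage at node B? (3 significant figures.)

V_B ≈ 0.659 V

Node A sees R2 in parallel with the series input of stage 2, R3 + R4 = 40.40 kΩ.
R2 ‖ (R3+R4) = 3.153 kΩ.
V_A = 13.7 × 3.153/(32.2 + 3.153) = 1.222 V.
V_B = V_A × 0.5396 = 0.6593 V.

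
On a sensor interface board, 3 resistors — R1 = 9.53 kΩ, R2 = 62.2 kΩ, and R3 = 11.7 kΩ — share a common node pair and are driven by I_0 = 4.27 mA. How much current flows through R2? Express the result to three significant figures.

I ≈ 0.332 mA

Conductances: ΣG = 1/9.53 + 1/62.2 + 1/11.7 = 0.2065 (1/kΩ).
Current divider: I(R2) = I_0 · G_k/ΣG = 4.27 × (0.01608/0.2065) = 4.27 × 0.07786 = 0.3325 mA.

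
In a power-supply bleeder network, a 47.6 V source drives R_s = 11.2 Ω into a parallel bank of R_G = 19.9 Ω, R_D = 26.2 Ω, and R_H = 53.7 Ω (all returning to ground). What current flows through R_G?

Combine the parallel branches: R_p = (1/19.9 + 1/26.2 + 1/53.7)⁻¹ = 9.342 Ω.
Node voltage V_A = V_supply · R_p/(R_s + R_p) = 47.6 × 0.4548 = 21.65 V.
Branch current I = V_A/R_G = 21.65/19.9 = 1.088 A.

I ≈ 1.09 A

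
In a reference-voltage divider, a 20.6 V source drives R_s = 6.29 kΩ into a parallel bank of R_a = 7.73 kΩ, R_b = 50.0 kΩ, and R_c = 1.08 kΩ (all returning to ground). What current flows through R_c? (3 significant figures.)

Parallel bank: R_p = 1/(1/7.73 + 1/50.0 + 1/1.08) = 0.9300 kΩ.
V_A by voltage divider: V_A = 20.6 × 0.9300/(6.29 + 0.9300) = 2.653 V.
I(R_c) = V_A / R_c = 2.653/1.08 = 2.457 mA.
(Check via current divider: I_total = 2.853 mA; share G_k/ΣG = 0.8611 → same result.)

I ≈ 2.46 mA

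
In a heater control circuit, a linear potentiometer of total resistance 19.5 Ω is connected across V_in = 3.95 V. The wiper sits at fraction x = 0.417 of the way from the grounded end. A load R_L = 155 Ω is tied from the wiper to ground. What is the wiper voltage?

Lower segment x·R_p = 8.131 Ω; upper segment (1−x)·R_p = 11.37 Ω.
R_L loads the lower segment: effective lower R = 7.726 Ω.
Loaded-divider output: V_out = 3.95 × 0.4046 = 1.598 V.

V_out ≈ 1.60 V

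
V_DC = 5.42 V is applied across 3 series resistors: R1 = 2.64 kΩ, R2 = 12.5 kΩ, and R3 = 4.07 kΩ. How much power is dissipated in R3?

P ≈ 0.324 mW

ΣR = 19.21 kΩ → I = 5.42/19.21 = 0.2821 mA.
V(R3) = I·R = 1.148 V; P = V·I = 1.148 × 0.2821 = 0.3240 mW.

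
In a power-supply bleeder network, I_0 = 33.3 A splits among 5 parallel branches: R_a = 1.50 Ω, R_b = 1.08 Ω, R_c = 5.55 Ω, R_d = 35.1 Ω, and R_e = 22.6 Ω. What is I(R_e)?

I ≈ 0.798 A

ΣG = 1/1.50 + 1/1.08 + 1/5.55 + 1/35.1 + 1/22.6 = 1.846.
R_e takes the fraction G_k/ΣG = 0.04425/1.846 = 0.02398, so I = 33.3 × 0.02398 = 0.7984 A.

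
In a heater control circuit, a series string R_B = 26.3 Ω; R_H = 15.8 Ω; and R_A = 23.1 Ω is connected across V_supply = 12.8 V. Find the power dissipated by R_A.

Series current I = V_supply/ΣR = 12.8/65.20 = 0.1963 A.
P(R_A) = I²·R_A = (0.1963)² × 23.1 = 0.8903 W.

P ≈ 0.890 W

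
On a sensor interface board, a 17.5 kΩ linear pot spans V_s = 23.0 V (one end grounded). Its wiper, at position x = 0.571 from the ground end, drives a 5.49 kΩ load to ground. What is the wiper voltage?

Split the track: R_lower = x·R_p = 9.992 kΩ, R_upper = (1−x)·R_p = 7.508 kΩ.
Lower segment in parallel with the load: 9.992 ‖ 5.49 = 3.543 kΩ.
Then V_out = V_s · 3.543/(7.508 + 3.543) = 7.375 V.

V_out ≈ 7.37 V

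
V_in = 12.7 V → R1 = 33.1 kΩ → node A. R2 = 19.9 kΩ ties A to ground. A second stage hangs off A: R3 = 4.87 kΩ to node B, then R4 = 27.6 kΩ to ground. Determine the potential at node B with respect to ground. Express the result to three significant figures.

V_B ≈ 2.93 V

Looking into the second stage from A: R3 + R4 = 32.47 kΩ appears in parallel with R2.
R2 ‖ (R3+R4) = 12.34 kΩ.
V_A = 12.7 × 12.34/(33.1 + 12.34) = 3.449 V.
V_B = V_A × 0.8500 = 2.931 V.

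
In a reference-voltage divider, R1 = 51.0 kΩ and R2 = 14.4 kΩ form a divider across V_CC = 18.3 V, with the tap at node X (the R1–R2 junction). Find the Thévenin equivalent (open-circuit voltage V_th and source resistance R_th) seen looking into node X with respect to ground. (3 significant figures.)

With X open, the divider is unloaded: V_th = 18.3 × 14.4/65.40 = 4.029 V.
Looking into X with the source shorted: R_th = R1·R2/(R1+R2) = 51.00 × 14.4/65.40 = 11.23 kΩ.

V_th ≈ 4.03 V, R_th ≈ 11.2 kΩ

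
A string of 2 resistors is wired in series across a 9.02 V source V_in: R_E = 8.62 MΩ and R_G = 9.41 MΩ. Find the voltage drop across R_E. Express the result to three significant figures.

ΣR = 8.62 + 9.41 = 18.03 MΩ.
V = V_in · R/ΣR = 9.02 × 0.4781 = 4.312 V.

V ≈ 4.31 V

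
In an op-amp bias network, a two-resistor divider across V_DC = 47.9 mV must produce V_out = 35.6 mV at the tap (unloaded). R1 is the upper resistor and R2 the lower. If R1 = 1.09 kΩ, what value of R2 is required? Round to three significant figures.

V_out/V_DC = R2/(R1+R2) = 0.7432.
R2 = R1 · 0.7432/(1 − 0.7432) = 3.155 kΩ.

R2 ≈ 3.15 kΩ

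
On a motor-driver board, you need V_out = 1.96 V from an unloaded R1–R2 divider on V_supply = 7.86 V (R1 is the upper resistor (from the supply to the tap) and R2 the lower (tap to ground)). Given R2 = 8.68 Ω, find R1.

R1 ≈ 26.1 Ω

The divider ratio is R2/(R1+R2) = 1.96/7.86 = 0.2494.
So R1 = R2 · (V_supply/V_out − 1) = 8.68 × (7.86/1.96 − 1) = 8.68 × 3.010 = 26.13 Ω.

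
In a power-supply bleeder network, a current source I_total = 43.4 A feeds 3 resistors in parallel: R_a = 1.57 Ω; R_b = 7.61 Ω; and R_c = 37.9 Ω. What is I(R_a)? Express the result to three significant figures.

Total conductance ΣG = 1/1.57 + 1/7.61 + 1/37.9 = 0.7947 (units of 1/Ω).
By the current-divider rule, I = I_total · G_k/ΣG = 43.4 × 0.8015 = 34.78 A.

I ≈ 34.8 A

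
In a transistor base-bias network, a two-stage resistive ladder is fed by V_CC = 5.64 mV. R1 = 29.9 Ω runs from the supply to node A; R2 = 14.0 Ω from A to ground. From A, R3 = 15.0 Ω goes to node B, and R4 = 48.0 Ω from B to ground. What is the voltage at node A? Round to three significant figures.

The second stage (R3 + R4 = 63.00 Ω) loads node A in parallel with R2.
Effective lower resistance at A: R2 ‖ 63.00 = 11.45 Ω.
So V_A = 5.64 × 0.2770 = 1.562 mV.

V_A ≈ 1.56 mV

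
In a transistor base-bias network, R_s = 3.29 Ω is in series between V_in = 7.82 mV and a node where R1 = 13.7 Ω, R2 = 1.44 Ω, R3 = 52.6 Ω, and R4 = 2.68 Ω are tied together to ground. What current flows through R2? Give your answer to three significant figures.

I ≈ 1.13 mA

Equivalent of the parallel group: R_p = 0.8624 Ω.
V_A = 7.82 × 0.8624/4.152 = 1.624 mV.
I(R2) = V_A / R2 = 1.624/1.44 = 1.128 mA.
(Check via current divider: I_total = 1.883 mA; share G_k/ΣG = 0.5989 → same result.)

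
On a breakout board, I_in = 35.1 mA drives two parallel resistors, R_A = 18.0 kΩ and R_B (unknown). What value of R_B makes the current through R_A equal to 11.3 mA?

R_B ≈ 8.55 kΩ

In a two-way split, I_A/I_in = R_B/(R_A + R_B).
With f = 0.3219, R_B = R_A · f/(1−f) = 18.0 × 0.4748 = 8.546 kΩ.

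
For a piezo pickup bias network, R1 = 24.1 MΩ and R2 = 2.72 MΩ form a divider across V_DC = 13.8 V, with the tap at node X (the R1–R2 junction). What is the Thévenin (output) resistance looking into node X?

R_th ≈ 2.44 MΩ

Looking into X with the source shorted: R_th = R1·R2/(R1+R2) = 24.10 × 2.72/26.82 = 2.444 MΩ.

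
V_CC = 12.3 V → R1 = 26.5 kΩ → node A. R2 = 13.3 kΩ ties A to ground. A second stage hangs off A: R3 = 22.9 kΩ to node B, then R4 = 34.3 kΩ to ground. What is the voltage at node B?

V_B ≈ 2.13 V

The second stage (R3 + R4 = 57.20 kΩ) loads node A in parallel with R2.
Effective lower resistance at A: R2 ‖ 57.20 = 10.79 kΩ.
V_A = 12.3 × 10.79/(26.5 + 10.79) = 3.559 V.
Then the unloaded second divider: V_B = V_A × R4/(R3+R4) = 3.559 × 0.5997 = 2.134 V.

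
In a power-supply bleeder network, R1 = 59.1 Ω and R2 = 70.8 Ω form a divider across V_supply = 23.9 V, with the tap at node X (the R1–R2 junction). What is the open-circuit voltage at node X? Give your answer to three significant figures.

V_th ≈ 13.0 V

V_th is the unloaded tap voltage: V_supply · R2/(R1+R2) = 23.9 × 0.5450 = 13.03 V.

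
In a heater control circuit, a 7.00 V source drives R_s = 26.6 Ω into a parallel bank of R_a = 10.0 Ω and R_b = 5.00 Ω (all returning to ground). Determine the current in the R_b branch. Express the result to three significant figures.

Parallel bank: R_p = 1/(1/10.0 + 1/5.00) = 3.333 Ω.
Node voltage V_A = V_s · R_p/(R_s + R_p) = 7.00 × 0.1114 = 0.7795 V.
I(R_b) = V_A / R_b = 0.7795/5.00 = 0.1559 A.

I ≈ 0.156 A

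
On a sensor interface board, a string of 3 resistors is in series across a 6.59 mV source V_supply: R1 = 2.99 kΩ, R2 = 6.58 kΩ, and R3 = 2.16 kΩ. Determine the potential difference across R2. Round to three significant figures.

Total series resistance ΣR = 2.99 + 6.58 + 2.16 = 11.73 kΩ.
Voltage divider: V = V_supply · (6.580 / 11.73) = 6.59 × 0.5610 = 3.697 mV.

V ≈ 3.70 mV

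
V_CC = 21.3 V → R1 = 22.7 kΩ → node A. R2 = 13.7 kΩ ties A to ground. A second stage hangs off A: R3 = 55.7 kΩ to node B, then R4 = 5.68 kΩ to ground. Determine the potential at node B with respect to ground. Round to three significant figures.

The second stage (R3 + R4 = 61.38 kΩ) loads node A in parallel with R2.
R2 ‖ (R3+R4) = 11.20 kΩ.
V_A = 21.3 × 11.20/(22.7 + 11.20) = 7.037 V.
Stage 2 is unloaded, so V_B = V_A · R4/(R3+R4) = 7.037 × 5.68/61.38 = 0.6512 V.

V_B ≈ 0.651 V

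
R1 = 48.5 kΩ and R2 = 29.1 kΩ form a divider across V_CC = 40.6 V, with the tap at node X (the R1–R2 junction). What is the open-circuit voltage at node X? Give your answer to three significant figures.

V_th ≈ 15.2 V

With X open, the divider is unloaded: V_th = 40.6 × 29.1/77.60 = 15.23 V.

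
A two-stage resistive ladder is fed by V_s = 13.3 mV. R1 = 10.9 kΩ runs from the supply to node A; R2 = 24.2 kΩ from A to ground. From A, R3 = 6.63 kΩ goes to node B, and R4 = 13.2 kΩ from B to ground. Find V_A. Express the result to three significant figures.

V_A ≈ 6.65 mV

The second stage (R3 + R4 = 19.83 kΩ) loads node A in parallel with R2.
R2 ‖ (R3+R4) = 10.90 kΩ.
V_A = 13.3 × 10.90/(10.9 + 10.90) = 6.650 mV.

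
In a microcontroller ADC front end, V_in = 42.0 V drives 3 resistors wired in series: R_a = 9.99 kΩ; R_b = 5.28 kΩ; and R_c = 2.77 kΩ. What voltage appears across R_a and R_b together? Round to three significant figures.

ΣR = 9.99 + 5.28 + 2.77 = 18.04 kΩ.
R_{R_a..R_b} = 9.99 + 5.28 = 15.27 kΩ.
V = V_in · R/ΣR = 42.0 × 0.8465 = 35.55 V.

V ≈ 35.6 V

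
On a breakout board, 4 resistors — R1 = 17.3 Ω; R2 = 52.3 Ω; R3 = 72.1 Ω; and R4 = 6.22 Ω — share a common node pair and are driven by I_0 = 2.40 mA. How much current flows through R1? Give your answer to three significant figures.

Conductances: ΣG = 1/17.3 + 1/52.3 + 1/72.1 + 1/6.22 = 0.2516 (1/Ω).
Current divider: I(R1) = I_0 · G_k/ΣG = 2.40 × (0.05780/0.2516) = 2.40 × 0.2298 = 0.5515 mA.

I ≈ 0.551 mA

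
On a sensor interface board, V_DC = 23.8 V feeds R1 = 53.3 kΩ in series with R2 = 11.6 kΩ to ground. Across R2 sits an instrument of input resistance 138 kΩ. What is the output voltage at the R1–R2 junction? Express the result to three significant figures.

V_out ≈ 3.98 V

The load sits in parallel with R2, giving an effective lower resistance R2' = R2·R_L/(R2+R_L) = 10.70 kΩ.
Then V_out = V_DC · R2'/(R1 + R2') = 23.8 × 10.70/64.00 = 3.979 V.
(Unloaded it would be 4.25 V; the load pulls it down.)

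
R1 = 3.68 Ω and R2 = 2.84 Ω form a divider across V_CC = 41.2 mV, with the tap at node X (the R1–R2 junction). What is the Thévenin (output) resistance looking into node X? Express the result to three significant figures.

R_th ≈ 1.60 Ω

Looking into X with the source shorted: R_th = R1·R2/(R1+R2) = 3.680 × 2.84/6.520 = 1.603 Ω.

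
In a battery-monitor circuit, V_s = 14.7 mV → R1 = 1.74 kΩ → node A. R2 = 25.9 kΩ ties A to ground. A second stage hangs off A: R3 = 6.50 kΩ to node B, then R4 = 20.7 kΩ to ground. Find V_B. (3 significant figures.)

V_B ≈ 9.89 mV

Node A sees R2 in parallel with the series input of stage 2, R3 + R4 = 27.20 kΩ.
R2 ‖ (R3+R4) = 13.27 kΩ.
So V_A = 14.7 × 0.8841 = 13.00 mV.
Stage 2 is unloaded, so V_B = V_A · R4/(R3+R4) = 13.00 × 20.7/27.20 = 9.890 mV.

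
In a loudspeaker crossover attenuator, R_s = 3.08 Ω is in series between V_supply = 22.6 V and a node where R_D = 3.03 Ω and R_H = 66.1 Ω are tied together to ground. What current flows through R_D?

I ≈ 3.62 A

Equivalent of the parallel group: R_p = 2.897 Ω.
Node voltage V_A = V_supply · R_p/(R_s + R_p) = 22.6 × 0.4847 = 10.95 V.
I(R_D) = V_A / R_D = 10.95/3.03 = 3.615 A.
(Check via current divider: I_total = 3.781 A; share G_k/ΣG = 0.9562 → same result.)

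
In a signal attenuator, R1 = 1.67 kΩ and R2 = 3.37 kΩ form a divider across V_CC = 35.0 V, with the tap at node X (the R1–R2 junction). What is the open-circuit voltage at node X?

With X open, the divider is unloaded: V_th = 35.0 × 3.37/5.040 = 23.40 V.

V_th ≈ 23.4 V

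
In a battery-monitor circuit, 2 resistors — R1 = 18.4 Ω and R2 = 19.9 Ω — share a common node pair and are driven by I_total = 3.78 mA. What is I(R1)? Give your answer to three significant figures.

Two-branch current divider: I_k = I_total · R_other/(R_1 + R_2).
So I = 3.78 × 19.9/38.30 = 1.964 mA.

I ≈ 1.96 mA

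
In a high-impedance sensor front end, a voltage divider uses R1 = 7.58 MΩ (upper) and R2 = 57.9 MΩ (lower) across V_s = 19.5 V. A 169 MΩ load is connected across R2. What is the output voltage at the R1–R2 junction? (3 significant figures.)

First combine the lower leg with the load: R2 ‖ R_L = 43.13 MΩ.
Now apply the divider: V_out = 19.5 × 0.8505 = 16.58 V.
(Unloaded it would be 17.2 V; the load pulls it down.)

V_out ≈ 16.6 V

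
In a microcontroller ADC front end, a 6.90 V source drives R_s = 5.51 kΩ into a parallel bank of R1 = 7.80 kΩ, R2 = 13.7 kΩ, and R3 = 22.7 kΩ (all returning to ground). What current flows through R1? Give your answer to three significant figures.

Parallel bank: R_p = 1/(1/7.80 + 1/13.7 + 1/22.7) = 4.077 kΩ.
V_A by voltage divider: V_A = 6.90 × 4.077/(5.51 + 4.077) = 2.935 V.
Branch current I = V_A/R1 = 2.935/7.80 = 0.3762 mA.
(Check via current divider: I_total = 0.7197 mA; share G_k/ΣG = 0.5228 → same result.)

I ≈ 0.376 mA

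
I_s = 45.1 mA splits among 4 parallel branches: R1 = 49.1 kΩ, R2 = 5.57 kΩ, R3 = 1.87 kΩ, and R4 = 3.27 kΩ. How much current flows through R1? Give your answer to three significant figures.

Conductances: ΣG = 1/49.1 + 1/5.57 + 1/1.87 + 1/3.27 = 1.040 (1/kΩ).
R1 takes the fraction G_k/ΣG = 0.02037/1.040 = 0.01957, so I = 45.1 × 0.01957 = 0.8828 mA.

I ≈ 0.883 mA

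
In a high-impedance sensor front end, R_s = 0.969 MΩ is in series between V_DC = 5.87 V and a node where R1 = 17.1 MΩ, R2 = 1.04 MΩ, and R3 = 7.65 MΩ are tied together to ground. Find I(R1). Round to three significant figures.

I ≈ 0.162 µA

Parallel bank: R_p = 1/(1/17.1 + 1/1.04 + 1/7.65) = 0.8690 MΩ.
Node voltage V_A = V_DC · R_p/(R_s + R_p) = 5.87 × 0.4728 = 2.775 V.
Branch current I = V_A/R1 = 2.775/17.1 = 0.1623 µA.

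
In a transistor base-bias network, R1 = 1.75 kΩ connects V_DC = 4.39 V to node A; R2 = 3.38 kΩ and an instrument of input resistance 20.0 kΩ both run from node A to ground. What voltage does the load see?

V_out ≈ 2.73 V

R2 ‖ R_L = (3.38 × 20.0)/(3.38 + 20.0) = 2.891 kΩ.
Then V_out = V_DC · R2'/(R1 + R2') = 4.39 × 2.891/4.641 = 2.735 V.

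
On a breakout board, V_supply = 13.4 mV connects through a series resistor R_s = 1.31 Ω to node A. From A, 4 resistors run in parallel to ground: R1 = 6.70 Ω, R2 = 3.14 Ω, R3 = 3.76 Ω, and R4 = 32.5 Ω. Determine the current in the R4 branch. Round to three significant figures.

Parallel bank: R_p = 1/(1/6.70 + 1/3.14 + 1/3.76 + 1/32.5) = 1.308 Ω.
V_A = 13.4 × 1.308/2.618 = 6.695 mV.
Branch current I = V_A/R4 = 6.695/32.5 = 0.2060 mA.

I ≈ 0.206 mA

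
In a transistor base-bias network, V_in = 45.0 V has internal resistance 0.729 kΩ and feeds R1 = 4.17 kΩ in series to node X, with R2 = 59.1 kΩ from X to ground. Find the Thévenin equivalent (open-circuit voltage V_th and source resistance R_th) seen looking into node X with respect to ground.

V_th ≈ 41.6 V, R_th ≈ 4.52 kΩ

R1' = 0.729 + 4.17 = 4.899 kΩ (source resistance + R1).
With X open, the divider is unloaded: V_th = 45.0 × 59.1/64.00 = 41.56 V.
With V_in suppressed (replaced by a short), R_th = R1' ‖ R2 = (4.899 × 59.1)/(4.899 + 59.1) = 4.524 kΩ.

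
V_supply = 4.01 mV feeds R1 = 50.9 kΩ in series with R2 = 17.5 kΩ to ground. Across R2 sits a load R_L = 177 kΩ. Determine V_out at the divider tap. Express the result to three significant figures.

The load sits in parallel with R2, giving an effective lower resistance R2' = R2·R_L/(R2+R_L) = 15.93 kΩ.
Now apply the divider: V_out = 4.01 × 0.2383 = 0.9556 mV.

V_out ≈ 0.956 mV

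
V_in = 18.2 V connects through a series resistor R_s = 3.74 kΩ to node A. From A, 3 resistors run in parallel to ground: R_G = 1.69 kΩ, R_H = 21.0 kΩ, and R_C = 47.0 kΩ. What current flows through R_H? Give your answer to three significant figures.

Parallel bank: R_p = 1/(1/1.69 + 1/21.0 + 1/47.0) = 1.514 kΩ.
V_A by voltage divider: V_A = 18.2 × 1.514/(3.74 + 1.514) = 5.244 V.
Branch current I = V_A/R_H = 5.244/21.0 = 0.2497 mA.

I ≈ 0.250 mA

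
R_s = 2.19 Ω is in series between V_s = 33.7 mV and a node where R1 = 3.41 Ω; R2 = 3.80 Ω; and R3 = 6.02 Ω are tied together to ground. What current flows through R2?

Combine the parallel branches: R_p = (1/3.41 + 1/3.80 + 1/6.02)⁻¹ = 1.384 Ω.
V_A = 33.7 × 1.384/3.574 = 13.05 mV.
I(R2) = V_A / R2 = 13.05/3.80 = 3.434 mA.

I ≈ 3.43 mA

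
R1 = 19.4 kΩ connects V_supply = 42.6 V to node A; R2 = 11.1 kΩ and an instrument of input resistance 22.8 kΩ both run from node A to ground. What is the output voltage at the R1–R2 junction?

The load sits in parallel with R2, giving an effective lower resistance R2' = R2·R_L/(R2+R_L) = 7.465 kΩ.
Voltage divider with the loaded lower leg: V_out = 42.6 × 7.465/(19.4 + 7.465) = 42.6 × 0.2779 = 11.84 V.

V_out ≈ 11.8 V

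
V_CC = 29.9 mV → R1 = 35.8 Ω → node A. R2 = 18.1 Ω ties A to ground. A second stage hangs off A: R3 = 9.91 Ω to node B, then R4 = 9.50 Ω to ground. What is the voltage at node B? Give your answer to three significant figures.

Node A sees R2 in parallel with the series input of stage 2, R3 + R4 = 19.41 Ω.
Effective lower resistance at A: R2 ‖ 19.41 = 9.366 Ω.
First divider: V_A = V_CC · 9.366/(35.8 + 9.366) = 6.200 mV.
Then the unloaded second divider: V_B = V_A × R4/(R3+R4) = 6.200 × 0.4894 = 3.035 mV.

V_B ≈ 3.03 mV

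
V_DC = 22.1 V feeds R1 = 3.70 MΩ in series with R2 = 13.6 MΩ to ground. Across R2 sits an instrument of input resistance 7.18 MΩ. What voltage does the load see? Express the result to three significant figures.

The load sits in parallel with R2, giving an effective lower resistance R2' = R2·R_L/(R2+R_L) = 4.699 MΩ.
Then V_out = V_DC · R2'/(R1 + R2') = 22.1 × 4.699/8.399 = 12.36 V.

V_out ≈ 12.4 V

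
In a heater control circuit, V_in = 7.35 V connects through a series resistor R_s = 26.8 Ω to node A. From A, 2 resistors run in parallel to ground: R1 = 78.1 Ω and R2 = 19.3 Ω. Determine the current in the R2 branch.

I ≈ 0.139 A

Equivalent of the parallel group: R_p = 15.48 Ω.
Node voltage V_A = V_in · R_p/(R_s + R_p) = 7.35 × 0.3661 = 2.691 V.
Branch current I = V_A/R2 = 2.691/19.3 = 0.1394 A.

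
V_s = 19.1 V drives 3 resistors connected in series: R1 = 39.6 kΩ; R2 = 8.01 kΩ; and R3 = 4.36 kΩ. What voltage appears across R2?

ΣR = 39.6 + 8.01 + 4.36 = 51.97 kΩ.
Voltage divider: V = V_s · (8.010 / 51.97) = 19.1 × 0.1541 = 2.944 V.

V ≈ 2.94 V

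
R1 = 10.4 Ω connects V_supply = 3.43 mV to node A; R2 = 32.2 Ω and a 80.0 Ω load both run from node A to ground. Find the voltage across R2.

R2 ‖ R_L = (32.2 × 80.0)/(32.2 + 80.0) = 22.96 Ω.
Now apply the divider: V_out = 3.43 × 0.6882 = 2.361 mV.

V_out ≈ 2.36 mV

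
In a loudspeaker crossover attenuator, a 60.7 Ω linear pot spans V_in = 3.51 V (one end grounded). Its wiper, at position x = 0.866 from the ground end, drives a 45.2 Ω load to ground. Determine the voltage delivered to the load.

V_out ≈ 2.63 V

The pot divides into 8.134 Ω above the wiper and 52.57 Ω below.
(x·R_p) ‖ R_L = 24.30 Ω.
Loaded-divider output: V_out = 3.51 × 0.7492 = 2.630 V.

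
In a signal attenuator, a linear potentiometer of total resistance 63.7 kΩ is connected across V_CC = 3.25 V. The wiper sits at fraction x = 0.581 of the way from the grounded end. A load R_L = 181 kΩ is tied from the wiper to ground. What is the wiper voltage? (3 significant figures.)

V_out ≈ 1.74 V

The pot divides into 26.69 kΩ above the wiper and 37.01 kΩ below.
R_L loads the lower segment: effective lower R = 30.73 kΩ.
Then V_out = V_CC · 30.73/(26.69 + 30.73) = 1.739 V.
(Unloaded: V_out = x·V_CC = 1.89 V.)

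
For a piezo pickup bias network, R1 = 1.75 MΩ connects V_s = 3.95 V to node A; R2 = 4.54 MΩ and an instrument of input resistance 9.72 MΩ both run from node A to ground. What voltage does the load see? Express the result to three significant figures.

V_out ≈ 2.52 V

The load sits in parallel with R2, giving an effective lower resistance R2' = R2·R_L/(R2+R_L) = 3.095 MΩ.
Now apply the divider: V_out = 3.95 × 0.6388 = 2.523 V.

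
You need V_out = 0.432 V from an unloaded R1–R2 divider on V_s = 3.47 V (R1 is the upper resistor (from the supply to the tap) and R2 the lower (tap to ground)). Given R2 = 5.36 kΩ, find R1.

Required fraction k = V_out/V_s = 0.1245.
Rearranging, R1 = R2·(1−k)/k = 5.36 × 7.032 = 37.69 kΩ.

R1 ≈ 37.7 kΩ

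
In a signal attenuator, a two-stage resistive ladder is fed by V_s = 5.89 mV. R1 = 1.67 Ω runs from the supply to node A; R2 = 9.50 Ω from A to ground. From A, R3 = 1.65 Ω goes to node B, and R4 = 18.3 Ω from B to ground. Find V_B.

V_B ≈ 4.29 mV

Looking into the second stage from A: R3 + R4 = 19.95 Ω appears in parallel with R2.
Effective lower resistance at A: R2 ‖ 19.95 = 6.435 Ω.
So V_A = 5.89 × 0.7940 = 4.676 mV.
Stage 2 is unloaded, so V_B = V_A · R4/(R3+R4) = 4.676 × 18.3/19.95 = 4.290 mV.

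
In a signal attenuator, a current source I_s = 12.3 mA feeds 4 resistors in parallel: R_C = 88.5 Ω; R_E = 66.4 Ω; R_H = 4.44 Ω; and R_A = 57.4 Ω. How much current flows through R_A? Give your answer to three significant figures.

I ≈ 0.797 mA

ΣG = 1/88.5 + 1/66.4 + 1/4.44 + 1/57.4 = 0.2690.
R_A takes the fraction G_k/ΣG = 0.01742/0.2690 = 0.06476, so I = 12.3 × 0.06476 = 0.7966 mA.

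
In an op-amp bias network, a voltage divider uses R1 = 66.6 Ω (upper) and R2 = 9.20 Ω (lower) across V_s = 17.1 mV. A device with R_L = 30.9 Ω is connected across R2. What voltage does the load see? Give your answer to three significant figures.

V_out ≈ 1.65 mV

The load sits in parallel with R2, giving an effective lower resistance R2' = R2·R_L/(R2+R_L) = 7.089 Ω.
Now apply the divider: V_out = 17.1 × 0.09620 = 1.645 mV.
(Unloaded it would be 2.08 mV; the load pulls it down.)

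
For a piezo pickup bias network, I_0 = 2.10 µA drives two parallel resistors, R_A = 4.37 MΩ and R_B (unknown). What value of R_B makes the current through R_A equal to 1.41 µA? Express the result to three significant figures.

Two-branch current divider: I_A = I_0 · R_B/(R_A + R_B).
With f = 0.6714, R_B = R_A · f/(1−f) = 4.37 × 2.043 = 8.930 MΩ.

R_B ≈ 8.93 MΩ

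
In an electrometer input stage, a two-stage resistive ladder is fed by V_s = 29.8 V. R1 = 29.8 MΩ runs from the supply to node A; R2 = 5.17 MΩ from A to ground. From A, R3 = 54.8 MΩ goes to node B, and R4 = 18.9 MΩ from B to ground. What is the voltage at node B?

V_B ≈ 1.07 V

Node A sees R2 in parallel with the series input of stage 2, R3 + R4 = 73.70 MΩ.
R2 ‖ (R3+R4) = 4.831 MΩ.
V_A = 29.8 × 4.831/(29.8 + 4.831) = 4.157 V.
Then the unloaded second divider: V_B = V_A × R4/(R3+R4) = 4.157 × 0.2564 = 1.066 V.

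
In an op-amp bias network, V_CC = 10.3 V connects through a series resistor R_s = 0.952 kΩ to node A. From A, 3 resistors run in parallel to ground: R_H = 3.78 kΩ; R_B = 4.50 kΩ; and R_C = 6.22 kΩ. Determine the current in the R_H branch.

I ≈ 1.69 mA

Parallel bank: R_p = 1/(1/3.78 + 1/4.50 + 1/6.22) = 1.544 kΩ.
Node voltage V_A = V_CC · R_p/(R_s + R_p) = 10.3 × 0.6186 = 6.372 V.
Branch current I = V_A/R_H = 6.372/3.78 = 1.686 mA.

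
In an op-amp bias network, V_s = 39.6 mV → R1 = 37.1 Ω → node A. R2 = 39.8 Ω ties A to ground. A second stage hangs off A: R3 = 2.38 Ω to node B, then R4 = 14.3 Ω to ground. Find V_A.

V_A ≈ 9.53 mV

The second stage (R3 + R4 = 16.68 Ω) loads node A in parallel with R2.
R2 ‖ (R3+R4) = 11.75 Ω.
First divider: V_A = V_s · 11.75/(37.1 + 11.75) = 9.528 mV.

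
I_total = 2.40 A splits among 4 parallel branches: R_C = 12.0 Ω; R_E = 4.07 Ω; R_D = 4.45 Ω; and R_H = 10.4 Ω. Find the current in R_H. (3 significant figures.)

I ≈ 0.355 A

Total conductance ΣG = 1/12.0 + 1/4.07 + 1/4.45 + 1/10.4 = 0.6499 (units of 1/Ω).
By the current-divider rule, I = I_total · G_k/ΣG = 2.40 × 0.1480 = 0.3551 A.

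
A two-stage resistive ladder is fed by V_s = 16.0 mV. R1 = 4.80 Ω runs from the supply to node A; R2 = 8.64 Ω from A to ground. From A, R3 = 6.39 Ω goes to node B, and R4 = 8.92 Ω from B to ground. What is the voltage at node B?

V_B ≈ 4.99 mV

Looking into the second stage from A: R3 + R4 = 15.31 Ω appears in parallel with R2.
Effective lower resistance at A: R2 ‖ 15.31 = 5.523 Ω.
V_A = 16.0 × 5.523/(4.80 + 5.523) = 8.560 mV.
Stage 2 is unloaded, so V_B = V_A · R4/(R3+R4) = 8.560 × 8.92/15.31 = 4.987 mV.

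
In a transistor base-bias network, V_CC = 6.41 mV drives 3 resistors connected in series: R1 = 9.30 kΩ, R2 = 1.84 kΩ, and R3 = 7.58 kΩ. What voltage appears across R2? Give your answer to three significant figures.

Total series resistance ΣR = 9.30 + 1.84 + 7.58 = 18.72 kΩ.
Voltage divider: V = V_CC · (1.840 / 18.72) = 6.41 × 0.09829 = 0.6300 mV.

V ≈ 0.630 mV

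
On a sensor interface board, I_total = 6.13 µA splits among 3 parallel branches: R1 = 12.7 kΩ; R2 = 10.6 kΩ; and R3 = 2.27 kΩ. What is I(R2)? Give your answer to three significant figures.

Total conductance ΣG = 1/12.7 + 1/10.6 + 1/2.27 = 0.6136 (units of 1/kΩ).
By the current-divider rule, I = I_total · G_k/ΣG = 6.13 × 0.1537 = 0.9425 µA.

I ≈ 0.942 µA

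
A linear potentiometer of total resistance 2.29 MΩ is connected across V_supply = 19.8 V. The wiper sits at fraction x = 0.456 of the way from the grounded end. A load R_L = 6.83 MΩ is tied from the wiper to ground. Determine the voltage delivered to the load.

Lower segment x·R_p = 1.044 MΩ; upper segment (1−x)·R_p = 1.246 MΩ.
(x·R_p) ‖ R_L = 0.9058 MΩ.
V_out = 19.8 × 0.9058/(1.246 + 0.9058) = 8.336 V.

V_out ≈ 8.34 V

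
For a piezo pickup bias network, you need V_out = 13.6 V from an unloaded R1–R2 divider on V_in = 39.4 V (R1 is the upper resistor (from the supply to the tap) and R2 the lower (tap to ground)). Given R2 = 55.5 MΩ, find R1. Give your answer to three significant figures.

Required fraction k = V_out/V_in = 0.3452.
R1 = R2·(1/k − 1) = 55.5 × 1.897 = 105.3 MΩ.

R1 ≈ 105 MΩ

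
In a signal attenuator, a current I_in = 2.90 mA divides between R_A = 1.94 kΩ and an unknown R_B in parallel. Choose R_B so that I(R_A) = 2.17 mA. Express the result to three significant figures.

R_B ≈ 5.77 kΩ

Two-branch current divider: I_A = I_in · R_B/(R_A + R_B).
2.17/2.90 = R_B/(R_A + R_B) → R_B = R_A · (0.7483)/(1 − 0.7483) = 1.94 × 2.973 = 5.767 kΩ.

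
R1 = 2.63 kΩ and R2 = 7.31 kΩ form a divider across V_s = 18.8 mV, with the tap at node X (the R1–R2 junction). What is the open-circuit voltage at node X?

Open-circuit (no load on X): V_th = V_s · R2/(R1 + R2) = 18.8 × 7.31/(2.630 + 7.31) = 13.83 mV.

V_th ≈ 13.8 mV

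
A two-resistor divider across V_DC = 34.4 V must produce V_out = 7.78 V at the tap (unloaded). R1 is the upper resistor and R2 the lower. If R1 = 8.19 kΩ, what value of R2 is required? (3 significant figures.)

The divider ratio is R2/(R1+R2) = 7.78/34.4 = 0.2262.
So R2 = R1 · V_out/(V_DC − V_out) = 8.19 × 7.78/(34.4 − 7.78) = 8.19 × 0.2923 = 2.394 kΩ.

R2 ≈ 2.39 kΩ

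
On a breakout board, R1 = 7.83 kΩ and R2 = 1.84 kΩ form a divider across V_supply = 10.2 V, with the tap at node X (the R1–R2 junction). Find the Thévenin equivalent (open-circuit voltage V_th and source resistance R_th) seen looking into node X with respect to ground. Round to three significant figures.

With X open, the divider is unloaded: V_th = 10.2 × 1.84/9.670 = 1.941 V.
Zeroing V_supply shorts the top of R1 to ground, so R_th = R1 ‖ R2 = 1.490 kΩ.

V_th ≈ 1.94 V, R_th ≈ 1.49 kΩ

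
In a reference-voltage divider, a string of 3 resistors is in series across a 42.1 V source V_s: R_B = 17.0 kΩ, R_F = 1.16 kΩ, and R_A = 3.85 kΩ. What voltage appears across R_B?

ΣR = 17.0 + 1.16 + 3.85 = 22.01 kΩ.
By the voltage-divider rule, V = 42.1 × 17.00/22.01 = 32.52 V.

V ≈ 32.5 V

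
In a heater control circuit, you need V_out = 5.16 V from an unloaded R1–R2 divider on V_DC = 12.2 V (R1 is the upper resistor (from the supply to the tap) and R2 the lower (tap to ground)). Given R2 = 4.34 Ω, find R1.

R1 ≈ 5.92 Ω

V_out/V_DC = R2/(R1+R2) = 0.4230.
So R1 = R2 · (V_DC/V_out − 1) = 4.34 × (12.2/5.16 − 1) = 4.34 × 1.364 = 5.921 Ω.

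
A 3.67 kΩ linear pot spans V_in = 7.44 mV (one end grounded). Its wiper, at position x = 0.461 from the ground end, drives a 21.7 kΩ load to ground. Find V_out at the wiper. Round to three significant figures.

V_out ≈ 3.29 mV

Lower segment x·R_p = 1.692 kΩ; upper segment (1−x)·R_p = 1.978 kΩ.
Lower segment in parallel with the load: 1.692 ‖ 21.7 = 1.570 kΩ.
Loaded-divider output: V_out = 7.44 × 0.4424 = 3.292 mV.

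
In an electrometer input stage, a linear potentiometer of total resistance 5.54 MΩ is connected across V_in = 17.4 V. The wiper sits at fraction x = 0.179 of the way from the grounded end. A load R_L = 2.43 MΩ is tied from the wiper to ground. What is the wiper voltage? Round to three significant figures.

Lower segment x·R_p = 0.9917 MΩ; upper segment (1−x)·R_p = 4.548 MΩ.
Lower segment in parallel with the load: 0.9917 ‖ 2.43 = 0.7043 MΩ.
Loaded-divider output: V_out = 17.4 × 0.1341 = 2.333 V.

V_out ≈ 2.33 V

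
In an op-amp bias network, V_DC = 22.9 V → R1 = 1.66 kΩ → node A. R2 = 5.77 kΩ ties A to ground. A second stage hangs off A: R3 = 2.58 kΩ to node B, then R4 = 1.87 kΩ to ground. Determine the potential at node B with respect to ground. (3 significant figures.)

The second stage (R3 + R4 = 4.450 kΩ) loads node A in parallel with R2.
R2 ‖ (R3+R4) = 2.512 kΩ.
So V_A = 22.9 × 0.6021 = 13.79 V.
Stage 2 is unloaded, so V_B = V_A · R4/(R3+R4) = 13.79 × 1.87/4.450 = 5.795 V.

V_B ≈ 5.79 V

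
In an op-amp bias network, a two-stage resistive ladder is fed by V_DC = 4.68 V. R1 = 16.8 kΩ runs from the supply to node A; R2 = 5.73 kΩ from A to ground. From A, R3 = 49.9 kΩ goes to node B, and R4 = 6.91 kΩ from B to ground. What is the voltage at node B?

V_B ≈ 0.135 V

Node A sees R2 in parallel with the series input of stage 2, R3 + R4 = 56.81 kΩ.
Effective lower resistance at A: R2 ‖ 56.81 = 5.205 kΩ.
V_A = 4.68 × 5.205/(16.8 + 5.205) = 1.107 V.
Then the unloaded second divider: V_B = V_A × R4/(R3+R4) = 1.107 × 0.1216 = 0.1346 V.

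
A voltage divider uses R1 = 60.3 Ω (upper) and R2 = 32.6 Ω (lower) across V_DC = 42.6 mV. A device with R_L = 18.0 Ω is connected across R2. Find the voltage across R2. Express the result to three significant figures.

V_out ≈ 6.87 mV

The load sits in parallel with R2, giving an effective lower resistance R2' = R2·R_L/(R2+R_L) = 11.60 Ω.
Voltage divider with the loaded lower leg: V_out = 42.6 × 11.60/(60.3 + 11.60) = 42.6 × 0.1613 = 6.871 mV.
(Unloaded it would be 14.9 mV; the load pulls it down.)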